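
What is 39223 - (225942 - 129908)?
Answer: -56811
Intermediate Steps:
39223 - (225942 - 129908) = 39223 - 1*96034 = 39223 - 96034 = -56811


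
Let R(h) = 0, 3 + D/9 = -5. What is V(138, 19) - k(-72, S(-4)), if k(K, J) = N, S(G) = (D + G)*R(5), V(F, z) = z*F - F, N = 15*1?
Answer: 2469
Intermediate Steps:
D = -72 (D = -27 + 9*(-5) = -27 - 45 = -72)
N = 15
V(F, z) = -F + F*z (V(F, z) = F*z - F = -F + F*z)
S(G) = 0 (S(G) = (-72 + G)*0 = 0)
k(K, J) = 15
V(138, 19) - k(-72, S(-4)) = 138*(-1 + 19) - 1*15 = 138*18 - 15 = 2484 - 15 = 2469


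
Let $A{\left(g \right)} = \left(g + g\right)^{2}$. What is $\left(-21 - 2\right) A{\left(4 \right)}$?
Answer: $-1472$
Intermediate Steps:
$A{\left(g \right)} = 4 g^{2}$ ($A{\left(g \right)} = \left(2 g\right)^{2} = 4 g^{2}$)
$\left(-21 - 2\right) A{\left(4 \right)} = \left(-21 - 2\right) 4 \cdot 4^{2} = - 23 \cdot 4 \cdot 16 = \left(-23\right) 64 = -1472$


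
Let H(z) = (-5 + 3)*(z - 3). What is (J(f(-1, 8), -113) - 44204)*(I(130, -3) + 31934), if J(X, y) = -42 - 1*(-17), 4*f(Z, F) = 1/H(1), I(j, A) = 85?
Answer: -1416168351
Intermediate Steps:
H(z) = 6 - 2*z (H(z) = -2*(-3 + z) = 6 - 2*z)
f(Z, F) = 1/16 (f(Z, F) = 1/(4*(6 - 2*1)) = 1/(4*(6 - 2)) = (1/4)/4 = (1/4)*(1/4) = 1/16)
J(X, y) = -25 (J(X, y) = -42 + 17 = -25)
(J(f(-1, 8), -113) - 44204)*(I(130, -3) + 31934) = (-25 - 44204)*(85 + 31934) = -44229*32019 = -1416168351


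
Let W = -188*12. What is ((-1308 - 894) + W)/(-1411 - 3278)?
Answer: 1486/1563 ≈ 0.95074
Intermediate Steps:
W = -2256
((-1308 - 894) + W)/(-1411 - 3278) = ((-1308 - 894) - 2256)/(-1411 - 3278) = (-2202 - 2256)/(-4689) = -4458*(-1/4689) = 1486/1563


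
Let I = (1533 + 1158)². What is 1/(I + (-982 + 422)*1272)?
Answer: 1/6529161 ≈ 1.5316e-7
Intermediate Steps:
I = 7241481 (I = 2691² = 7241481)
1/(I + (-982 + 422)*1272) = 1/(7241481 + (-982 + 422)*1272) = 1/(7241481 - 560*1272) = 1/(7241481 - 712320) = 1/6529161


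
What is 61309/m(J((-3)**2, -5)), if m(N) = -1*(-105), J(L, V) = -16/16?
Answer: 61309/105 ≈ 583.90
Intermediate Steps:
J(L, V) = -1 (J(L, V) = -16*1/16 = -1)
m(N) = 105
61309/m(J((-3)**2, -5)) = 61309/105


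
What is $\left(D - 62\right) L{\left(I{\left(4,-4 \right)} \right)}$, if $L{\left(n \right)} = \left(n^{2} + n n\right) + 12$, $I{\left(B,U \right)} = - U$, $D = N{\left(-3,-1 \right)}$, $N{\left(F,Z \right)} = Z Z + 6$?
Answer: $-2420$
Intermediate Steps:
$N{\left(F,Z \right)} = 6 + Z^{2}$ ($N{\left(F,Z \right)} = Z^{2} + 6 = 6 + Z^{2}$)
$D = 7$ ($D = 6 + \left(-1\right)^{2} = 6 + 1 = 7$)
$L{\left(n \right)} = 12 + 2 n^{2}$ ($L{\left(n \right)} = \left(n^{2} + n^{2}\right) + 12 = 2 n^{2} + 12 = 12 + 2 n^{2}$)
$\left(D - 62\right) L{\left(I{\left(4,-4 \right)} \right)} = \left(7 - 62\right) \left(12 + 2 \left(\left(-1\right) \left(-4\right)\right)^{2}\right) = - 55 \left(12 + 2 \cdot 4^{2}\right) = - 55 \left(12 + 2 \cdot 16\right) = - 55 \left(12 + 32\right) = \left(-55\right) 44 = -2420$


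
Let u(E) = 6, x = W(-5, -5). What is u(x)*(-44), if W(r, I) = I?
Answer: -264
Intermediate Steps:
x = -5
u(x)*(-44) = 6*(-44) = -264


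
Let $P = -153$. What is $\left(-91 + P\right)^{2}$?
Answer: $59536$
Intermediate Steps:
$\left(-91 + P\right)^{2} = \left(-91 - 153\right)^{2} = \left(-244\right)^{2} = 59536$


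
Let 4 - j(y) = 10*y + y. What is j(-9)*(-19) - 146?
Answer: -2103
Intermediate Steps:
j(y) = 4 - 11*y (j(y) = 4 - (10*y + y) = 4 - 11*y)
j(-9)*(-19) - 146 = (4 - 11*(-9))*(-19) - 146 = (4 + 99)*(-19) - 146 = 103*(-19) - 146 = -1957 - 146 = -2103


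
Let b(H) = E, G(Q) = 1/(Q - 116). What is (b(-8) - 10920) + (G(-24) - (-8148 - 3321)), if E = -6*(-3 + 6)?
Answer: 74339/140 ≈ 530.99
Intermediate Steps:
G(Q) = 1/(-116 + Q)
E = -18 (E = -6*3 = -18)
b(H) = -18
(b(-8) - 10920) + (G(-24) - (-8148 - 3321)) = (-18 - 10920) + (1/(-116 - 24) - (-8148 - 3321)) = -10938 + (1/(-140) - 1*(-11469)) = -10938 + (-1/140 + 11469) = -10938 + 1605659/140 = 74339/140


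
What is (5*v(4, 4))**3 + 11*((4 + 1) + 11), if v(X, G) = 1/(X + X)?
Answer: 90237/512 ≈ 176.24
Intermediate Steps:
v(X, G) = 1/(2*X)
(5*v(4, 4))**3 + 11*((4 + 1) + 11) = (5*((1/2)/4))**3 + 11*((4 + 1) + 11) = (5*((1/2)*(1/4)))**3 + 11*(5 + 11) = (5*(1/8))**3 + 11*16 = (5/8)**3 + 176 = 125/512 + 176 = 90237/512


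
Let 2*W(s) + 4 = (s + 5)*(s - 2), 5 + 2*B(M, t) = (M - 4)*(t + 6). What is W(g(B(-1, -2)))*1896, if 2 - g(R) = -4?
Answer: 37920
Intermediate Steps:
B(M, t) = -5/2 + (-4 + M)*(6 + t)/2 (B(M, t) = -5/2 + ((M - 4)*(t + 6))/2 = -5/2 + ((-4 + M)*(6 + t))/2 = -5/2 + (-4 + M)*(6 + t)/2)
g(R) = 6 (g(R) = 2 - 1*(-4) = 2 + 4 = 6)
W(s) = -2 + (-2 + s)*(5 + s)/2 (W(s) = -2 + ((s + 5)*(s - 2))/2 = -2 + ((5 + s)*(-2 + s))/2 = -2 + ((-2 + s)*(5 + s))/2 = -2 + (-2 + s)*(5 + s)/2)
W(g(B(-1, -2)))*1896 = (-7 + (½)*6² + (3/2)*6)*1896 = (-7 + (½)*36 + 9)*1896 = (-7 + 18 + 9)*1896 = 20*1896 = 37920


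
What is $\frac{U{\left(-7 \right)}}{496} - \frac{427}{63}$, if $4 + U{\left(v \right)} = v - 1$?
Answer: $- \frac{7591}{1116} \approx -6.802$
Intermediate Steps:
$U{\left(v \right)} = -5 + v$ ($U{\left(v \right)} = -4 + \left(v - 1\right) = -4 + \left(-1 + v\right) = -5 + v$)
$\frac{U{\left(-7 \right)}}{496} - \frac{427}{63} = \frac{-5 - 7}{496} - \frac{427}{63} = \left(-12\right) \frac{1}{496} - \frac{61}{9} = - \frac{3}{124} - \frac{61}{9} = - \frac{7591}{1116}$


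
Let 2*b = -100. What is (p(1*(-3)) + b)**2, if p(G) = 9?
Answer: 1681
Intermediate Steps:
b = -50 (b = (1/2)*(-100) = -50)
(p(1*(-3)) + b)**2 = (9 - 50)**2 = (-41)**2 = 1681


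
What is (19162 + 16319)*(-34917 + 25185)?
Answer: -345301092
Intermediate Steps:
(19162 + 16319)*(-34917 + 25185) = 35481*(-9732) = -345301092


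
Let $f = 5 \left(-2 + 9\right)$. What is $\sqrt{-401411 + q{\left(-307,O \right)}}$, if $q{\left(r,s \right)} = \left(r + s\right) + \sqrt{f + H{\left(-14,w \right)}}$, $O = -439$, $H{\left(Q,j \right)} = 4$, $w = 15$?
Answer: $\sqrt{-402157 + \sqrt{39}} \approx 634.15 i$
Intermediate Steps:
$f = 35$ ($f = 5 \cdot 7 = 35$)
$q{\left(r,s \right)} = r + s + \sqrt{39}$ ($q{\left(r,s \right)} = \left(r + s\right) + \sqrt{35 + 4} = \left(r + s\right) + \sqrt{39} = r + s + \sqrt{39}$)
$\sqrt{-401411 + q{\left(-307,O \right)}} = \sqrt{-401411 - \left(746 - \sqrt{39}\right)} = \sqrt{-402157 + \sqrt{39}}$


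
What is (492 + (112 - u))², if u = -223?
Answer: 683929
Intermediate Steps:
(492 + (112 - u))² = (492 + (112 - 1*(-223)))² = (492 + (112 + 223))² = (492 + 335)² = 827² = 683929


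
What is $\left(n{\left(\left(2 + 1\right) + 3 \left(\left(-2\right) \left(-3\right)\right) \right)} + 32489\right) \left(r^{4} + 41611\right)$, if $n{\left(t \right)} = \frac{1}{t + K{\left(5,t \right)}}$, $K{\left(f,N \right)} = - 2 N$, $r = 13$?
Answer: $\frac{47876110096}{21} \approx 2.2798 \cdot 10^{9}$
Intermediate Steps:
$n{\left(t \right)} = - \frac{1}{t}$ ($n{\left(t \right)} = \frac{1}{t - 2 t} = \frac{1}{\left(-1\right) t} = - \frac{1}{t}$)
$\left(n{\left(\left(2 + 1\right) + 3 \left(\left(-2\right) \left(-3\right)\right) \right)} + 32489\right) \left(r^{4} + 41611\right) = \left(- \frac{1}{\left(2 + 1\right) + 3 \left(\left(-2\right) \left(-3\right)\right)} + 32489\right) \left(13^{4} + 41611\right) = \left(- \frac{1}{3 + 3 \cdot 6} + 32489\right) \left(28561 + 41611\right) = \left(- \frac{1}{3 + 18} + 32489\right) 70172 = \left(- \frac{1}{21} + 32489\right) 70172 = \frac{682268}{21} \cdot 70172 = \frac{47876110096}{21}$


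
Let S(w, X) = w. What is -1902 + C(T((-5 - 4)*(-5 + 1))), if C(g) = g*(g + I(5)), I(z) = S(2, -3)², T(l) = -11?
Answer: -1825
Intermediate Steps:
I(z) = 4 (I(z) = 2² = 4)
C(g) = g*(4 + g) (C(g) = g*(g + 4) = g*(4 + g))
-1902 + C(T((-5 - 4)*(-5 + 1))) = -1902 - 11*(4 - 11) = -1902 - 11*(-7) = -1902 + 77 = -1825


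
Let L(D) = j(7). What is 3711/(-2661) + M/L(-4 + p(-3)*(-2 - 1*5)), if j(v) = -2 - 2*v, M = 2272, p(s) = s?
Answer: -127191/887 ≈ -143.39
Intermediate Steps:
L(D) = -16 (L(D) = -2 - 2*7 = -2 - 14 = -16)
3711/(-2661) + M/L(-4 + p(-3)*(-2 - 1*5)) = 3711/(-2661) + 2272/(-16) = 3711*(-1/2661) + 2272*(-1/16) = -1237/887 - 142 = -127191/887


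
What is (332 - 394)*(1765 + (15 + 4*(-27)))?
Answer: -103664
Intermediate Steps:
(332 - 394)*(1765 + (15 + 4*(-27))) = -62*(1765 + (15 - 108)) = -62*(1765 - 93) = -62*1672 = -103664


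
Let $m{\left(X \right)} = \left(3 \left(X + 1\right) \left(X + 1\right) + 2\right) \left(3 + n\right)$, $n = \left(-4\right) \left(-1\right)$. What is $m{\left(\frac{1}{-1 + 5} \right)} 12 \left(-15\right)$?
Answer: $- \frac{33705}{4} \approx -8426.3$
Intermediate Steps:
$n = 4$
$m{\left(X \right)} = 14 + 7 \left(1 + X\right) \left(3 + 3 X\right)$ ($m{\left(X \right)} = \left(3 \left(X + 1\right) \left(X + 1\right) + 2\right) \left(3 + 4\right) = \left(3 \left(1 + X\right) \left(1 + X\right) + 2\right) 7 = \left(\left(3 + 3 X\right) \left(1 + X\right) + 2\right) 7 = \left(\left(1 + X\right) \left(3 + 3 X\right) + 2\right) 7 = \left(2 + \left(1 + X\right) \left(3 + 3 X\right)\right) 7 = 14 + 7 \left(1 + X\right) \left(3 + 3 X\right)$)
$m{\left(\frac{1}{-1 + 5} \right)} 12 \left(-15\right) = \left(35 + 21 \left(\frac{1}{-1 + 5}\right)^{2} + \frac{42}{-1 + 5}\right) 12 \left(-15\right) = \left(35 + 21 \left(\frac{1}{4}\right)^{2} + \frac{42}{4}\right) 12 \left(-15\right) = \left(35 + \frac{21}{16} + 42 \cdot \frac{1}{4}\right) 12 \left(-15\right) = \left(35 + 21 \cdot \frac{1}{16} + \frac{21}{2}\right) 12 \left(-15\right) = \left(35 + \frac{21}{16} + \frac{21}{2}\right) 12 \left(-15\right) = \frac{749}{16} \cdot 12 \left(-15\right) = \frac{2247}{4} \left(-15\right) = - \frac{33705}{4}$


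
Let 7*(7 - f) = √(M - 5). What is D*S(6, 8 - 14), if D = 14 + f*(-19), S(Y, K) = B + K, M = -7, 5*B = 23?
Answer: 833/5 - 38*I*√3/5 ≈ 166.6 - 13.164*I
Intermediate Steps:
B = 23/5 (B = (⅕)*23 = 23/5 ≈ 4.6000)
S(Y, K) = 23/5 + K
f = 7 - 2*I*√3/7 (f = 7 - √(-7 - 5)/7 = 7 - 2*I*√3/7 ≈ 7.0 - 0.49487*I)
D = -119 + 38*I*√3/7 (D = 14 + (7 - 2*I*√3/7)*(-19) = 14 + (-133 + 38*I*√3/7) = -119 + 38*I*√3/7 ≈ -119.0 + 9.4026*I)
D*S(6, 8 - 14) = (-119 + 38*I*√3/7)*(23/5 + (8 - 14)) = (-119 + 38*I*√3/7)*(23/5 - 6) = (-119 + 38*I*√3/7)*(-7/5) = 833/5 - 38*I*√3/5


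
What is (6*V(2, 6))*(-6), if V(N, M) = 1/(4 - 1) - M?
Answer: 204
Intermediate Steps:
V(N, M) = 1/3 - M
(6*V(2, 6))*(-6) = (6*(1/3 - 1*6))*(-6) = (6*(1/3 - 6))*(-6) = (6*(-17/3))*(-6) = -34*(-6) = 204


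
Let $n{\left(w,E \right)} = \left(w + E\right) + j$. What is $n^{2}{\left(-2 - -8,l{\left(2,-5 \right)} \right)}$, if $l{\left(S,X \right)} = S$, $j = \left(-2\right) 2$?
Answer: $16$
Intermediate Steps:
$j = -4$
$n{\left(w,E \right)} = -4 + E + w$ ($n{\left(w,E \right)} = \left(w + E\right) - 4 = \left(E + w\right) - 4 = -4 + E + w$)
$n^{2}{\left(-2 - -8,l{\left(2,-5 \right)} \right)} = \left(-4 + 2 - -6\right)^{2} = \left(-4 + 2 + \left(-2 + 8\right)\right)^{2} = \left(-4 + 2 + 6\right)^{2} = 4^{2} = 16$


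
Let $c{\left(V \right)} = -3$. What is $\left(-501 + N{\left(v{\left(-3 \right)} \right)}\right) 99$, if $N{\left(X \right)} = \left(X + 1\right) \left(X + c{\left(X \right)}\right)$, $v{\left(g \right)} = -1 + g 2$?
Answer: $-43659$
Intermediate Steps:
$v{\left(g \right)} = -1 + 2 g$
$N{\left(X \right)} = \left(1 + X\right) \left(-3 + X\right)$ ($N{\left(X \right)} = \left(X + 1\right) \left(X - 3\right) = \left(1 + X\right) \left(-3 + X\right)$)
$\left(-501 + N{\left(v{\left(-3 \right)} \right)}\right) 99 = \left(-501 - \left(3 - \left(-1 + 2 \left(-3\right)\right)^{2} + 2 \left(-1 + 2 \left(-3\right)\right)\right)\right) 99 = \left(-501 - \left(3 - \left(-1 - 6\right)^{2} + 2 \left(-1 - 6\right)\right)\right) 99 = \left(-501 - \left(-11 - 49\right)\right) 99 = \left(-501 + \left(-3 + 49 + 14\right)\right) 99 = \left(-501 + 60\right) 99 = \left(-441\right) 99 = -43659$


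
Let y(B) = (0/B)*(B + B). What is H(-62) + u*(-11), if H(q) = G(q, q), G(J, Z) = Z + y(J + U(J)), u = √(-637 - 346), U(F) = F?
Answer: -62 - 11*I*√983 ≈ -62.0 - 344.88*I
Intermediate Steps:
y(B) = 0 (y(B) = 0*(2*B) = 0)
u = I*√983 (u = √(-983) = I*√983 ≈ 31.353*I)
G(J, Z) = Z (G(J, Z) = Z + 0 = Z)
H(q) = q
H(-62) + u*(-11) = -62 + (I*√983)*(-11) = -62 - 11*I*√983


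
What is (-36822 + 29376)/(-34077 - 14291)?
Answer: 3723/24184 ≈ 0.15394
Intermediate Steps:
(-36822 + 29376)/(-34077 - 14291) = -7446/(-48368) = -7446*(-1/48368) = 3723/24184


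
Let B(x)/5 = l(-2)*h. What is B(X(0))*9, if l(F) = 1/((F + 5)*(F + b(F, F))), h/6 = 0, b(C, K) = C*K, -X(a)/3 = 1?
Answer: 0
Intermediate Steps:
X(a) = -3 (X(a) = -3*1 = -3)
h = 0 (h = 6*0 = 0)
l(F) = 1/((5 + F)*(F + F²)) (l(F) = 1/((F + 5)*(F + F*F)) = 1/((5 + F)*(F + F²)))
B(x) = 0 (B(x) = 5*((1/((-2)*(5 + (-2)² + 6*(-2))))*0) = 5*(-1/(2*(5 + 4 - 12))*0) = 5*(-½/(-3)*0) = 5*(-½*(-⅓)*0) = 5*((⅙)*0) = 5*0 = 0)
B(X(0))*9 = 0*9 = 0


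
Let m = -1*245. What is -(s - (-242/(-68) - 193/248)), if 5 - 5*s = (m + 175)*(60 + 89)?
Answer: -8787069/4216 ≈ -2084.2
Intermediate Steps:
m = -245
s = 2087 (s = 1 - (-245 + 175)*(60 + 89)/5 = 1 - (-14)*149 = 1 - ⅕*(-10430) = 1 + 2086 = 2087)
-(s - (-242/(-68) - 193/248)) = -(2087 - (-242/(-68) - 193/248)) = -(2087 - (-242*(-1/68) - 193*1/248)) = -(2087 - (121/34 - 193/248)) = -(2087 - 1*11723/4216) = -(2087 - 11723/4216) = -1*8787069/4216 = -8787069/4216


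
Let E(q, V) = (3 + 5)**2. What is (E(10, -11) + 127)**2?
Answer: 36481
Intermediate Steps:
E(q, V) = 64 (E(q, V) = 8**2 = 64)
(E(10, -11) + 127)**2 = (64 + 127)**2 = 191**2 = 36481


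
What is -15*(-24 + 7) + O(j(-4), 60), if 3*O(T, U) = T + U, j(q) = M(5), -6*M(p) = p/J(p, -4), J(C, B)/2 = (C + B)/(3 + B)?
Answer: 9905/36 ≈ 275.14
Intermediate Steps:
J(C, B) = 2*(B + C)/(3 + B) (J(C, B) = 2*((C + B)/(3 + B)) = 2*((B + C)/(3 + B)) = 2*(B + C)/(3 + B))
M(p) = -p/(6*(8 - 2*p)) (M(p) = -p/(6*(2*(-4 + p)/(3 - 4))) = -p/(6*(2*(-4 + p)/(-1))) = -p/(6*(2*(-1)*(-4 + p))) = -p/(6*(8 - 2*p)))
j(q) = 5/12 (j(q) = (1/12)*5/(-4 + 5) = (1/12)*5/1 = (1/12)*5*1 = 5/12)
O(T, U) = T/3 + U/3 (O(T, U) = (T + U)/3 = T/3 + U/3)
-15*(-24 + 7) + O(j(-4), 60) = -15*(-24 + 7) + ((1/3)*(5/12) + (1/3)*60) = -15*(-17) + (5/36 + 20) = 255 + 725/36 = 9905/36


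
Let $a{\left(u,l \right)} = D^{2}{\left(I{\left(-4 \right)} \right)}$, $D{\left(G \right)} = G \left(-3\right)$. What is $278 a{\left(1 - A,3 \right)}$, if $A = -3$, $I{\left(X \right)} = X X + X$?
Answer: $360288$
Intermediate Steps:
$I{\left(X \right)} = X + X^{2}$ ($I{\left(X \right)} = X^{2} + X = X + X^{2}$)
$D{\left(G \right)} = - 3 G$
$a{\left(u,l \right)} = 1296$ ($a{\left(u,l \right)} = \left(- 3 \left(- 4 \left(1 - 4\right)\right)\right)^{2} = \left(- 3 \left(\left(-4\right) \left(-3\right)\right)\right)^{2} = \left(\left(-3\right) 12\right)^{2} = \left(-36\right)^{2} = 1296$)
$278 a{\left(1 - A,3 \right)} = 278 \cdot 1296 = 360288$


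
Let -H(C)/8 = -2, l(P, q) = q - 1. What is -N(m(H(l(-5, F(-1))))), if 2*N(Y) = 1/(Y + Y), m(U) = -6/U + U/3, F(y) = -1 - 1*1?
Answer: -6/119 ≈ -0.050420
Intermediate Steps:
F(y) = -2 (F(y) = -1 - 1 = -2)
l(P, q) = -1 + q
H(C) = 16 (H(C) = -8*(-2) = 16)
m(U) = -6/U + U/3 (m(U) = -6/U + U*(⅓) = -6/U + U/3)
N(Y) = 1/(4*Y) (N(Y) = 1/(2*(Y + Y)) = 1/(2*((2*Y))) = (1/(2*Y))/2 = 1/(4*Y))
-N(m(H(l(-5, F(-1))))) = -1/(4*(-6/16 + (⅓)*16)) = -1/(4*(-6*1/16 + 16/3)) = -1/(4*(-3/8 + 16/3)) = -1/(4*119/24) = -24/(4*119) = -1*6/119 = -6/119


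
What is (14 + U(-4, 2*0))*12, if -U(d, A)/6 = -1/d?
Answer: 150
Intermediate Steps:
U(d, A) = 6/d (U(d, A) = -(-6)/d = 6/d)
(14 + U(-4, 2*0))*12 = (14 + 6/(-4))*12 = (14 + 6*(-1/4))*12 = (14 - 3/2)*12 = (25/2)*12 = 150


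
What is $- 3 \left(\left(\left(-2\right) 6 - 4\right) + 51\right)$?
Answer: $-105$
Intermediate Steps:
$- 3 \left(\left(\left(-2\right) 6 - 4\right) + 51\right) = - 3 \left(\left(-12 - 4\right) + 51\right) = - 3 \left(-16 + 51\right) = \left(-3\right) 35 = -105$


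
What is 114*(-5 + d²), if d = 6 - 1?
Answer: 2280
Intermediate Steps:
d = 5
114*(-5 + d²) = 114*(-5 + 5²) = 114*(-5 + 25) = 114*20 = 2280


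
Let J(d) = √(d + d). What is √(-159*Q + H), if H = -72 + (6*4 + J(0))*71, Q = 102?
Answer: I*√14586 ≈ 120.77*I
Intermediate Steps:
J(d) = √2*√d (J(d) = √(2*d) = √2*√d)
H = 1632 (H = -72 + (6*4 + √2*√0)*71 = -72 + (24 + √2*0)*71 = -72 + (24 + 0)*71 = -72 + 24*71 = -72 + 1704 = 1632)
√(-159*Q + H) = √(-159*102 + 1632) = √(-16218 + 1632) = √(-14586) = I*√14586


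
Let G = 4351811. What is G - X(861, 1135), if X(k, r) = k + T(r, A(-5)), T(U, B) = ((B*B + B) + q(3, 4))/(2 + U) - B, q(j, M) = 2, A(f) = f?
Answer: 4947024443/1137 ≈ 4.3509e+6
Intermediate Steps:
T(U, B) = -B + (2 + B + B²)/(2 + U) (T(U, B) = ((B*B + B) + 2)/(2 + U) - B = ((B² + B) + 2)/(2 + U) - B = ((B + B²) + 2)/(2 + U) - B = (2 + B + B²)/(2 + U) - B = -B + (2 + B + B²)/(2 + U))
X(k, r) = k + (32 + 5*r)/(2 + r) (X(k, r) = k + (2 + (-5)² - 1*(-5) - 1*(-5)*r)/(2 + r) = k + (2 + 25 + 5 + 5*r)/(2 + r) = k + (32 + 5*r)/(2 + r))
G - X(861, 1135) = 4351811 - (32 + 5*1135 + 861*(2 + 1135))/(2 + 1135) = 4351811 - (32 + 5675 + 861*1137)/1137 = 4351811 - (32 + 5675 + 978957)/1137 = 4351811 - 984664/1137 = 4947024443/1137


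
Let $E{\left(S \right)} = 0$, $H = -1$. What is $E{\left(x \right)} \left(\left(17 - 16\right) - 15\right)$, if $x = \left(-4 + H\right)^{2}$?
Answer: $0$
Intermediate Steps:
$x = 25$ ($x = \left(-4 - 1\right)^{2} = \left(-5\right)^{2} = 25$)
$E{\left(x \right)} \left(\left(17 - 16\right) - 15\right) = 0 \left(\left(17 - 16\right) - 15\right) = 0 \left(1 - 15\right) = 0 \left(-14\right) = 0$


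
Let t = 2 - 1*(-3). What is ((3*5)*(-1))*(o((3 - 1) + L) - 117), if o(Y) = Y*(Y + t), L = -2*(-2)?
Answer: 765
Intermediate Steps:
t = 5 (t = 2 + 3 = 5)
L = 4
o(Y) = Y*(5 + Y) (o(Y) = Y*(Y + 5) = Y*(5 + Y))
((3*5)*(-1))*(o((3 - 1) + L) - 117) = ((3*5)*(-1))*(((3 - 1) + 4)*(5 + ((3 - 1) + 4)) - 117) = (15*(-1))*((2 + 4)*(5 + (2 + 4)) - 117) = -15*(6*(5 + 6) - 117) = -15*(6*11 - 117) = -15*(66 - 117) = -15*(-51) = 765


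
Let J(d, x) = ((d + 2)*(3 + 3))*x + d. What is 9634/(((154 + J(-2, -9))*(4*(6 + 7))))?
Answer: 4817/3952 ≈ 1.2189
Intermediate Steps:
J(d, x) = d + x*(12 + 6*d) (J(d, x) = ((2 + d)*6)*x + d = (12 + 6*d)*x + d = x*(12 + 6*d) + d = d + x*(12 + 6*d))
9634/(((154 + J(-2, -9))*(4*(6 + 7)))) = 9634/(((154 + (-2 + 12*(-9) + 6*(-2)*(-9)))*(4*(6 + 7)))) = 9634/(((154 + (-2 - 108 + 108))*(4*13))) = 9634/(((154 - 2)*52)) = 9634/((152*52)) = 9634/7904 = 9634*(1/7904) = 4817/3952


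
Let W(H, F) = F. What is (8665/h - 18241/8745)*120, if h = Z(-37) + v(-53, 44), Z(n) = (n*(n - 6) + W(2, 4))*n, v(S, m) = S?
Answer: -2306469626/8609161 ≈ -267.91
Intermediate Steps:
Z(n) = n*(4 + n*(-6 + n)) (Z(n) = (n*(n - 6) + 4)*n = (n*(-6 + n) + 4)*n = (4 + n*(-6 + n))*n = n*(4 + n*(-6 + n)))
h = -59068 (h = -37*(4 + (-37)**2 - 6*(-37)) - 53 = -37*(4 + 1369 + 222) - 53 = -37*1595 - 53 = -59015 - 53 = -59068)
(8665/h - 18241/8745)*120 = (8665/(-59068) - 18241/8745)*120 = (8665*(-1/59068) - 18241*1/8745)*120 = (-8665/59068 - 18241/8745)*120 = -1153234813/516549660*120 = -2306469626/8609161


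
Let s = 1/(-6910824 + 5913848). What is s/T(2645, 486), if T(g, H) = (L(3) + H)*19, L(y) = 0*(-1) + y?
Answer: -1/9262904016 ≈ -1.0796e-10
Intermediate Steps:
s = -1/996976 (s = 1/(-996976) = -1/996976 ≈ -1.0030e-6)
L(y) = y (L(y) = 0 + y = y)
T(g, H) = 57 + 19*H (T(g, H) = (3 + H)*19 = 57 + 19*H)
s/T(2645, 486) = -1/(996976*(57 + 19*486)) = -1/(996976*(57 + 9234)) = -1/996976/9291 = -1/996976*1/9291 = -1/9262904016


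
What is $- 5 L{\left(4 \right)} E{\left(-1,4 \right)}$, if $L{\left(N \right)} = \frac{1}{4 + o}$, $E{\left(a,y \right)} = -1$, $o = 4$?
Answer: $\frac{5}{8} \approx 0.625$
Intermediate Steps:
$L{\left(N \right)} = \frac{1}{8}$ ($L{\left(N \right)} = \frac{1}{4 + 4} = \frac{1}{8}$)
$- 5 L{\left(4 \right)} E{\left(-1,4 \right)} = \left(-5\right) \frac{1}{8} \left(-1\right) = \left(- \frac{5}{8}\right) \left(-1\right) = \frac{5}{8}$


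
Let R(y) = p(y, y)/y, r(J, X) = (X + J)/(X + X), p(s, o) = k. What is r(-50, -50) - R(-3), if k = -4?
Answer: -1/3 ≈ -0.33333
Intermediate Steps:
p(s, o) = -4
r(J, X) = (J + X)/(2*X) (r(J, X) = (J + X)/((2*X)) = (J + X)*(1/(2*X)) = (J + X)/(2*X))
R(y) = -4/y
r(-50, -50) - R(-3) = (1/2)*(-50 - 50)/(-50) - (-4)/(-3) = (1/2)*(-1/50)*(-100) - (-4)*(-1)/3 = 1 - 1*4/3 = 1 - 4/3 = -1/3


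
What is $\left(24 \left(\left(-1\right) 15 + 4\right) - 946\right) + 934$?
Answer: $-276$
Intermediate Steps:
$\left(24 \left(\left(-1\right) 15 + 4\right) - 946\right) + 934 = \left(24 \left(-15 + 4\right) - 946\right) + 934 = \left(24 \left(-11\right) - 946\right) + 934 = \left(-264 - 946\right) + 934 = -1210 + 934 = -276$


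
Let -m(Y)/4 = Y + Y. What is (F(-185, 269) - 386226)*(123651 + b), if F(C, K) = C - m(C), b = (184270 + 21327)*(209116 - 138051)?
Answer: -5667426703612296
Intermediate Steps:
m(Y) = -8*Y (m(Y) = -4*(Y + Y) = -8*Y)
b = 14610750805 (b = 205597*71065 = 14610750805)
F(C, K) = 9*C (F(C, K) = C - (-8)*C = C + 8*C = 9*C)
(F(-185, 269) - 386226)*(123651 + b) = (9*(-185) - 386226)*(123651 + 14610750805) = (-1665 - 386226)*14610874456 = -387891*14610874456 = -5667426703612296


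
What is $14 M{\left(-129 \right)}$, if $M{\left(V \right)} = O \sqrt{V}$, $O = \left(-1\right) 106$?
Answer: $- 1484 i \sqrt{129} \approx - 16855.0 i$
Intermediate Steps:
$O = -106$
$M{\left(V \right)} = - 106 \sqrt{V}$
$14 M{\left(-129 \right)} = 14 \left(- 106 \sqrt{-129}\right) = 14 \left(- 106 i \sqrt{129}\right) = - 1484 i \sqrt{129}$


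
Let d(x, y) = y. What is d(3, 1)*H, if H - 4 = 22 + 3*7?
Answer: 47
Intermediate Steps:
H = 47 (H = 4 + (22 + 3*7) = 4 + (22 + 21) = 4 + 43 = 47)
d(3, 1)*H = 1*47 = 47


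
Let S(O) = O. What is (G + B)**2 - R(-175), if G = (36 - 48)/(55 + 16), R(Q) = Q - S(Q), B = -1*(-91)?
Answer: 41589601/5041 ≈ 8250.3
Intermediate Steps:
B = 91
R(Q) = 0 (R(Q) = Q - Q = 0)
G = -12/71 ≈ -0.16901
(G + B)**2 - R(-175) = (-12/71 + 91)**2 - 1*0 = (6449/71)**2 + 0 = 41589601/5041 + 0 = 41589601/5041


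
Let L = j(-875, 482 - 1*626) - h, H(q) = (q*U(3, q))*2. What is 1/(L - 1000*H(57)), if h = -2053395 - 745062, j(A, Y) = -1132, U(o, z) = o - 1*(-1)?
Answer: 1/2341325 ≈ 4.2711e-7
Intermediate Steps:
U(o, z) = 1 + o (U(o, z) = o + 1 = 1 + o)
h = -2798457
H(q) = 8*q (H(q) = (q*(1 + 3))*2 = (q*4)*2 = (4*q)*2 = 8*q)
L = 2797325 (L = -1132 - 1*(-2798457) = -1132 + 2798457 = 2797325)
1/(L - 1000*H(57)) = 1/(2797325 - 8000*57) = 1/(2797325 - 1000*456) = 1/(2797325 - 456000) = 1/2341325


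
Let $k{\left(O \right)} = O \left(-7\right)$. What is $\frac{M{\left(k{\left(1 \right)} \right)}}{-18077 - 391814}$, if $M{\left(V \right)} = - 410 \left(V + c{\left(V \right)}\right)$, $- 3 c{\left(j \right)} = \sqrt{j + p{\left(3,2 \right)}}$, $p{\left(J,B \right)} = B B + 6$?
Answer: $- \frac{2870}{409891} - \frac{410 \sqrt{3}}{1229673} \approx -0.0075794$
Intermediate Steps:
$p{\left(J,B \right)} = 6 + B^{2}$ ($p{\left(J,B \right)} = B^{2} + 6 = 6 + B^{2}$)
$c{\left(j \right)} = - \frac{\sqrt{10 + j}}{3}$ ($c{\left(j \right)} = - \frac{\sqrt{j + \left(6 + 2^{2}\right)}}{3} = - \frac{\sqrt{j + \left(6 + 4\right)}}{3} = - \frac{\sqrt{j + 10}}{3} = - \frac{\sqrt{10 + j}}{3}$)
$k{\left(O \right)} = - 7 O$
$M{\left(V \right)} = - 410 V + \frac{410 \sqrt{10 + V}}{3}$ ($M{\left(V \right)} = - 410 \left(V - \frac{\sqrt{10 + V}}{3}\right) = - 410 V + \frac{410 \sqrt{10 + V}}{3}$)
$\frac{M{\left(k{\left(1 \right)} \right)}}{-18077 - 391814} = \frac{- 410 \left(\left(-7\right) 1\right) + \frac{410 \sqrt{10 - 7}}{3}}{-18077 - 391814} = \frac{\left(-410\right) \left(-7\right) + \frac{410 \sqrt{10 - 7}}{3}}{-18077 - 391814} = \frac{2870 + \frac{410 \sqrt{3}}{3}}{-409891} = \left(2870 + \frac{410 \sqrt{3}}{3}\right) \left(- \frac{1}{409891}\right) = - \frac{2870}{409891} - \frac{410 \sqrt{3}}{1229673}$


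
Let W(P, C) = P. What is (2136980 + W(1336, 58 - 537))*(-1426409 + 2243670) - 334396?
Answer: 1747561938080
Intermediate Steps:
(2136980 + W(1336, 58 - 537))*(-1426409 + 2243670) - 334396 = (2136980 + 1336)*(-1426409 + 2243670) - 334396 = 2138316*817261 - 334396 = 1747562272476 - 334396 = 1747561938080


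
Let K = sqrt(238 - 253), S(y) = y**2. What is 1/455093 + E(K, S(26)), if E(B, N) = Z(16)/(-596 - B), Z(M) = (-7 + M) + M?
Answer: -6780530469/161663141483 + 25*I*sqrt(15)/355231 ≈ -0.041942 + 0.00027257*I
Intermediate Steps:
K = I*sqrt(15) (K = sqrt(-15) = I*sqrt(15) ≈ 3.873*I)
Z(M) = -7 + 2*M
E(B, N) = 25/(-596 - B) (E(B, N) = (-7 + 2*16)/(-596 - B) = (-7 + 32)/(-596 - B) = 25/(-596 - B))
1/455093 + E(K, S(26)) = 1/455093 - 25/(596 + I*sqrt(15))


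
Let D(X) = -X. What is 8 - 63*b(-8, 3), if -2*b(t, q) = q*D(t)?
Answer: 764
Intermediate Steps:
b(t, q) = q*t/2 (b(t, q) = -q*(-t)/2 = -(-1)*q*t/2 = q*t/2)
8 - 63*b(-8, 3) = 8 - 63*3*(-8)/2 = 8 - 63*(-12) = 8 + 756 = 764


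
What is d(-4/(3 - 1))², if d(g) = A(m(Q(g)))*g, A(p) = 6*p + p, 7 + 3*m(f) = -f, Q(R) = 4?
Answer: 23716/9 ≈ 2635.1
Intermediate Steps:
m(f) = -7/3 - f/3 (m(f) = -7/3 + (-f)/3 = -7/3 - f/3)
A(p) = 7*p
d(g) = -77*g/3 (d(g) = (7*(-7/3 - ⅓*4))*g = (7*(-7/3 - 4/3))*g = (7*(-11/3))*g = -77*g/3)
d(-4/(3 - 1))² = (-77*(-4)/(3*(3 - 1)))² = (-77*(-4)/(3*2))² = (-77*(-4)/6)² = (-77/3*(-2))² = (154/3)² = 23716/9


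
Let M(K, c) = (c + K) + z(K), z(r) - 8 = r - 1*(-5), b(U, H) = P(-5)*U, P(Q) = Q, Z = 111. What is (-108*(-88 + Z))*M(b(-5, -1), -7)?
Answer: -139104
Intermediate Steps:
b(U, H) = -5*U
z(r) = 13 + r (z(r) = 8 + (r - 1*(-5)) = 8 + (r + 5) = 8 + (5 + r) = 13 + r)
M(K, c) = 13 + c + 2*K (M(K, c) = (c + K) + (13 + K) = (K + c) + (13 + K) = 13 + c + 2*K)
(-108*(-88 + Z))*M(b(-5, -1), -7) = (-108*(-88 + 111))*(13 - 7 + 2*(-5*(-5))) = (-108*23)*(13 - 7 + 2*25) = -2484*(13 - 7 + 50) = -2484*56 = -139104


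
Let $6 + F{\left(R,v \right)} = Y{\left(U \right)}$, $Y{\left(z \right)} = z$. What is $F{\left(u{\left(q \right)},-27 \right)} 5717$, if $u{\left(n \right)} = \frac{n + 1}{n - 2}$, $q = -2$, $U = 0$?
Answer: $-34302$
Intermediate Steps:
$u{\left(n \right)} = \frac{1 + n}{-2 + n}$
$F{\left(R,v \right)} = -6$ ($F{\left(R,v \right)} = -6 + 0 = -6$)
$F{\left(u{\left(q \right)},-27 \right)} 5717 = \left(-6\right) 5717 = -34302$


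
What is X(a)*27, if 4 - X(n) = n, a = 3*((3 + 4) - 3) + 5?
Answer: -351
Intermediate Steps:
a = 17 (a = 3*(7 - 3) + 5 = 3*4 + 5 = 12 + 5 = 17)
X(n) = 4 - n
X(a)*27 = (4 - 1*17)*27 = (4 - 17)*27 = -13*27 = -351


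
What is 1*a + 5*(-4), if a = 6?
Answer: -14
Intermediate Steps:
1*a + 5*(-4) = 1*6 + 5*(-4) = 6 - 20 = -14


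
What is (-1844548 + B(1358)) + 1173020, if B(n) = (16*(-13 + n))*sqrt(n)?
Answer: -671528 + 21520*sqrt(1358) ≈ 1.2151e+5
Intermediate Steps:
B(n) = sqrt(n)*(-208 + 16*n) (B(n) = (-208 + 16*n)*sqrt(n) = sqrt(n)*(-208 + 16*n))
(-1844548 + B(1358)) + 1173020 = (-1844548 + 16*sqrt(1358)*(-13 + 1358)) + 1173020 = (-1844548 + 16*sqrt(1358)*1345) + 1173020 = (-1844548 + 21520*sqrt(1358)) + 1173020 = -671528 + 21520*sqrt(1358)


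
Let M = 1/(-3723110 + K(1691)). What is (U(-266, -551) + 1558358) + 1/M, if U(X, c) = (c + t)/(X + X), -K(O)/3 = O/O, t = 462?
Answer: -1151649571/532 ≈ -2.1648e+6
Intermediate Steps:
K(O) = -3 (K(O) = -3*O/O = -3*1 = -3)
U(X, c) = (462 + c)/(2*X) (U(X, c) = (c + 462)/(X + X) = (462 + c)/((2*X)) = (462 + c)*(1/(2*X)) = (462 + c)/(2*X))
M = -1/3723113 (M = 1/(-3723110 - 3) = 1/(-3723113) = -1/3723113 ≈ -2.6859e-7)
(U(-266, -551) + 1558358) + 1/M = ((½)*(462 - 551)/(-266) + 1558358) + 1/(-1/3723113) = ((½)*(-1/266)*(-89) + 1558358) - 3723113 = (89/532 + 1558358) - 3723113 = 829046545/532 - 3723113 = -1151649571/532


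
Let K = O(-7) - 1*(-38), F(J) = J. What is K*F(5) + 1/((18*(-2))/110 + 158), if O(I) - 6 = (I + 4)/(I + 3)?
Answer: 1940415/8672 ≈ 223.76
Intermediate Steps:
O(I) = 6 + (4 + I)/(3 + I) (O(I) = 6 + (I + 4)/(I + 3) = 6 + (4 + I)/(3 + I))
K = 179/4 (K = (22 + 7*(-7))/(3 - 7) - 1*(-38) = (22 - 49)/(-4) + 38 = -1/4*(-27) + 38 = 27/4 + 38 = 179/4 ≈ 44.750)
K*F(5) + 1/((18*(-2))/110 + 158) = (179/4)*5 + 1/((18*(-2))/110 + 158) = 895/4 + 1/(-36*1/110 + 158) = 895/4 + 1/(-18/55 + 158) = 895/4 + 1/(8672/55) = 895/4 + 55/8672 = 1940415/8672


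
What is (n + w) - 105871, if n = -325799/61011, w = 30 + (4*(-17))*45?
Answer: -6644484710/61011 ≈ -1.0891e+5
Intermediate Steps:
w = -3030 (w = 30 - 68*45 = 30 - 3060 = -3030)
n = -325799/61011 (n = -325799*1/61011 = -325799/61011 ≈ -5.3400)
(n + w) - 105871 = (-325799/61011 - 3030) - 105871 = -185189129/61011 - 105871 = -6644484710/61011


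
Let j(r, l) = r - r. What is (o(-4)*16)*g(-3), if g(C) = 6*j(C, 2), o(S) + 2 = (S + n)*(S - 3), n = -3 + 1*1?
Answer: 0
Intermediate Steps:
n = -2 (n = -3 + 1 = -2)
o(S) = -2 + (-3 + S)*(-2 + S) (o(S) = -2 + (S - 2)*(S - 3) = -2 + (-2 + S)*(-3 + S) = -2 + (-3 + S)*(-2 + S))
j(r, l) = 0
g(C) = 0 (g(C) = 6*0 = 0)
(o(-4)*16)*g(-3) = ((4 + (-4)² - 5*(-4))*16)*0 = ((4 + 16 + 20)*16)*0 = (40*16)*0 = 640*0 = 0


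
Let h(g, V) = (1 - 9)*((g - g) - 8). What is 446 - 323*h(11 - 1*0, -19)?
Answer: -20226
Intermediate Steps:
h(g, V) = 64 (h(g, V) = -8*(0 - 8) = -8*(-8) = 64)
446 - 323*h(11 - 1*0, -19) = 446 - 323*64 = 446 - 20672 = -20226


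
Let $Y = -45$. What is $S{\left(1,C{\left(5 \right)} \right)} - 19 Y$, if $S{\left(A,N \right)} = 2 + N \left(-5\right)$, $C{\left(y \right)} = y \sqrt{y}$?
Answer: $857 - 25 \sqrt{5} \approx 801.1$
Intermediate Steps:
$C{\left(y \right)} = y^{\frac{3}{2}}$
$S{\left(A,N \right)} = 2 - 5 N$
$S{\left(1,C{\left(5 \right)} \right)} - 19 Y = \left(2 - 5 \cdot 5^{\frac{3}{2}}\right) - -855 = \left(2 - 5 \cdot 5 \sqrt{5}\right) + 855 = \left(2 - 25 \sqrt{5}\right) + 855 = 857 - 25 \sqrt{5}$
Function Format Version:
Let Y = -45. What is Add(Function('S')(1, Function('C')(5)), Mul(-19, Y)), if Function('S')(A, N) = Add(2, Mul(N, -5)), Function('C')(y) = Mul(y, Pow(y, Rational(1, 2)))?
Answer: Add(857, Mul(-25, Pow(5, Rational(1, 2)))) ≈ 801.10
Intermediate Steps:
Function('C')(y) = Pow(y, Rational(3, 2))
Function('S')(A, N) = Add(2, Mul(-5, N))
Add(Function('S')(1, Function('C')(5)), Mul(-19, Y)) = Add(Add(2, Mul(-5, Pow(5, Rational(3, 2)))), Mul(-19, -45)) = Add(Add(2, Mul(-5, Mul(5, Pow(5, Rational(1, 2))))), 855) = Add(Add(2, Mul(-25, Pow(5, Rational(1, 2)))), 855) = Add(857, Mul(-25, Pow(5, Rational(1, 2))))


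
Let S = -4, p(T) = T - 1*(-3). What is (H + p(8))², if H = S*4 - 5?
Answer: 100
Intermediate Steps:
p(T) = 3 + T (p(T) = T + 3 = 3 + T)
H = -21 (H = -4*4 - 5 = -16 - 5 = -21)
(H + p(8))² = (-21 + (3 + 8))² = (-21 + 11)² = (-10)² = 100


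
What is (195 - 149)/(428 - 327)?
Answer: 46/101 ≈ 0.45545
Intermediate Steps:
(195 - 149)/(428 - 327) = 46/101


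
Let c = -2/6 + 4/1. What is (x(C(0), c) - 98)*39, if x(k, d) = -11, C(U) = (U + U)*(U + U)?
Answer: -4251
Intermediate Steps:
C(U) = 4*U² (C(U) = (2*U)*(2*U) = 4*U²)
c = 11/3 (c = -2*⅙ + 4*1 = -⅓ + 4 = 11/3 ≈ 3.6667)
(x(C(0), c) - 98)*39 = (-11 - 98)*39 = -109*39 = -4251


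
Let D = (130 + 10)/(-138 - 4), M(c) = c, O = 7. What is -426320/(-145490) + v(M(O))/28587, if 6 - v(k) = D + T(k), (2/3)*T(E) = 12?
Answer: 86517812546/29529770673 ≈ 2.9299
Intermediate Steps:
D = -70/71 (D = 140/(-142) = 140*(-1/142) = -70/71 ≈ -0.98592)
T(E) = 18 (T(E) = (3/2)*12 = 18)
v(k) = -782/71 (v(k) = 6 - (-70/71 + 18) = 6 - 1*1208/71 = 6 - 1208/71 = -782/71)
-426320/(-145490) + v(M(O))/28587 = -426320/(-145490) - 782/71/28587 = -426320*(-1/145490) - 782/71*1/28587 = 42632/14549 - 782/2029677 = 86517812546/29529770673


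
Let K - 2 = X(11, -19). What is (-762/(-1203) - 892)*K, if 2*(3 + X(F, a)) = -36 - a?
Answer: 3395661/401 ≈ 8468.0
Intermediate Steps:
X(F, a) = -21 - a/2 (X(F, a) = -3 + (-36 - a)/2 = -3 + (-18 - a/2) = -21 - a/2)
K = -19/2 (K = 2 + (-21 - ½*(-19)) = 2 + (-21 + 19/2) = 2 - 23/2 = -19/2 ≈ -9.5000)
(-762/(-1203) - 892)*K = (-762/(-1203) - 892)*(-19/2) = (-762*(-1/1203) - 892)*(-19/2) = (254/401 - 892)*(-19/2) = -357438/401*(-19/2) = 3395661/401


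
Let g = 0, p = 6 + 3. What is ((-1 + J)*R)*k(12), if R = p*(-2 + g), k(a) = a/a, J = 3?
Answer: -36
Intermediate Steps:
p = 9
k(a) = 1
R = -18 (R = 9*(-2 + 0) = 9*(-2) = -18)
((-1 + J)*R)*k(12) = ((-1 + 3)*(-18))*1 = (2*(-18))*1 = -36*1 = -36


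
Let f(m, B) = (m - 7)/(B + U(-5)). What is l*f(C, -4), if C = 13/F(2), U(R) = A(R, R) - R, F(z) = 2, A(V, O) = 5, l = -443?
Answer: 443/12 ≈ 36.917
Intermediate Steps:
U(R) = 5 - R
C = 13/2 ≈ 6.5000
f(m, B) = (-7 + m)/(10 + B) (f(m, B) = (m - 7)/(B + (5 - 1*(-5))) = (-7 + m)/(B + (5 + 5)) = (-7 + m)/(B + 10) = (-7 + m)/(10 + B))
l*f(C, -4) = -443*(-7 + 13/2)/(10 - 4) = -443*(-1)/(6*2) = -443*(-1/12) = 443/12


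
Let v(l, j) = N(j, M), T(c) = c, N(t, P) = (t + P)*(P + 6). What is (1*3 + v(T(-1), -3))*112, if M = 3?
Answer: 336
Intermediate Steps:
N(t, P) = (6 + P)*(P + t) (N(t, P) = (P + t)*(6 + P) = (6 + P)*(P + t))
v(l, j) = 27 + 9*j (v(l, j) = 3² + 6*3 + 6*j + 3*j = 9 + 18 + 6*j + 3*j = 27 + 9*j)
(1*3 + v(T(-1), -3))*112 = (1*3 + (27 + 9*(-3)))*112 = (3 + (27 - 27))*112 = (3 + 0)*112 = 3*112 = 336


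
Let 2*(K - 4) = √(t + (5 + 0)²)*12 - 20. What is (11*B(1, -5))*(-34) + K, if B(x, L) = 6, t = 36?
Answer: -2250 + 6*√61 ≈ -2203.1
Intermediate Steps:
K = -6 + 6*√61 (K = 4 + (√(36 + (5 + 0)²)*12 - 20)/2 = 4 + (√(36 + 5²)*12 - 20)/2 = 4 + (√(36 + 25)*12 - 20)/2 = 4 + (√61*12 - 20)/2 = 4 + (12*√61 - 20)/2 = 4 + (-20 + 12*√61)/2 = 4 + (-10 + 6*√61) = -6 + 6*√61 ≈ 40.862)
(11*B(1, -5))*(-34) + K = (11*6)*(-34) + (-6 + 6*√61) = 66*(-34) + (-6 + 6*√61) = -2244 + (-6 + 6*√61) = -2250 + 6*√61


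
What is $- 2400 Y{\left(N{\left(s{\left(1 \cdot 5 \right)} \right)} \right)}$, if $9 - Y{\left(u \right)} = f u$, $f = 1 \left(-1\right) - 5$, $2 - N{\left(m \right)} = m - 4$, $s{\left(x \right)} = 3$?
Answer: $-64800$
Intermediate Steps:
$N{\left(m \right)} = 6 - m$ ($N{\left(m \right)} = 2 - \left(m - 4\right) = 2 - \left(-4 + m\right) = 6 - m$)
$f = -6$ ($f = -1 - 5 = -6$)
$Y{\left(u \right)} = 9 + 6 u$ ($Y{\left(u \right)} = 9 - - 6 u = 9 + 6 u$)
$- 2400 Y{\left(N{\left(s{\left(1 \cdot 5 \right)} \right)} \right)} = - 2400 \left(9 + 6 \left(6 - 3\right)\right) = - 2400 \left(9 + 6 \cdot 3\right) = - 2400 \left(9 + 18\right) = \left(-2400\right) 27 = -64800$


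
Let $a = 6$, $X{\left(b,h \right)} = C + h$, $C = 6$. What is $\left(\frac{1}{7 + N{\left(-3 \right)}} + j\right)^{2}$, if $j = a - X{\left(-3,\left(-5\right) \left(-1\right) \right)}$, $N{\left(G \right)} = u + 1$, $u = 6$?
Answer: $\frac{4761}{196} \approx 24.291$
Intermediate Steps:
$X{\left(b,h \right)} = 6 + h$
$N{\left(G \right)} = 7$ ($N{\left(G \right)} = 6 + 1 = 7$)
$j = -5$ ($j = 6 - \left(6 - -5\right) = 6 - \left(6 + 5\right) = 6 - 11 = -5$)
$\left(\frac{1}{7 + N{\left(-3 \right)}} + j\right)^{2} = \left(\frac{1}{7 + 7} - 5\right)^{2} = \left(\frac{1}{14} - 5\right)^{2} = \left(- \frac{69}{14}\right)^{2} = \frac{4761}{196}$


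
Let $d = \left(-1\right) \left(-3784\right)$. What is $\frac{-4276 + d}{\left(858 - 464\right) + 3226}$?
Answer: $- \frac{123}{905} \approx -0.13591$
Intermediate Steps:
$d = 3784$
$\frac{-4276 + d}{\left(858 - 464\right) + 3226} = \frac{-4276 + 3784}{\left(858 - 464\right) + 3226} = - \frac{492}{\left(858 - 464\right) + 3226} = - \frac{492}{394 + 3226} = - \frac{492}{3620} = \left(-492\right) \frac{1}{3620} = - \frac{123}{905}$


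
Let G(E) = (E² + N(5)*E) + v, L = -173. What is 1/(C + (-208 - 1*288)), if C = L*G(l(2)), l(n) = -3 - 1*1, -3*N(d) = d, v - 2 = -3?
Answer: -3/12733 ≈ -0.00023561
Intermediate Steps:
v = -1 (v = 2 - 3 = -1)
N(d) = -d/3
l(n) = -4 (l(n) = -3 - 1 = -4)
G(E) = -1 + E² - 5*E/3 (G(E) = (E² + (-⅓*5)*E) - 1 = (E² - 5*E/3) - 1 = -1 + E² - 5*E/3)
C = -11245/3 (C = -173*(-1 + (-4)² - 5/3*(-4)) = -173*(-1 + 16 + 20/3) = -173*65/3 = -11245/3 ≈ -3748.3)
1/(C + (-208 - 1*288)) = 1/(-11245/3 + (-208 - 1*288)) = 1/(-11245/3 + (-208 - 288)) = 1/(-11245/3 - 496) = 1/(-12733/3) = -3/12733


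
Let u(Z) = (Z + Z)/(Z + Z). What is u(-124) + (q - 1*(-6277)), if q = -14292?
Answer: -8014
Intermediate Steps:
u(Z) = 1 (u(Z) = (2*Z)/((2*Z)) = (2*Z)*(1/(2*Z)) = 1)
u(-124) + (q - 1*(-6277)) = 1 + (-14292 - 1*(-6277)) = 1 + (-14292 + 6277) = 1 - 8015 = -8014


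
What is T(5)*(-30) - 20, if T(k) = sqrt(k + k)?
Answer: -20 - 30*sqrt(10) ≈ -114.87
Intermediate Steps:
T(k) = sqrt(2)*sqrt(k) (T(k) = sqrt(2*k) = sqrt(2)*sqrt(k))
T(5)*(-30) - 20 = (sqrt(2)*sqrt(5))*(-30) - 20 = sqrt(10)*(-30) - 20 = -30*sqrt(10) - 20 = -20 - 30*sqrt(10)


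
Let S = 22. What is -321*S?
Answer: -7062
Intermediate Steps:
-321*S = -321*22 = -7062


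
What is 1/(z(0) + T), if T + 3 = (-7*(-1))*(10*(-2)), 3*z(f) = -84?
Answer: -1/171 ≈ -0.0058480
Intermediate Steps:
z(f) = -28 (z(f) = (⅓)*(-84) = -28)
T = -143 (T = -3 + (-7*(-1))*(10*(-2)) = -3 + 7*(-20) = -3 - 140 = -143)
1/(z(0) + T) = 1/(-28 - 143) = 1/(-171) = -1/171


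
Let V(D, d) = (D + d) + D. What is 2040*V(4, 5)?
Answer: 26520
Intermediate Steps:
V(D, d) = d + 2*D
2040*V(4, 5) = 2040*(5 + 2*4) = 2040*(5 + 8) = 2040*13 = 26520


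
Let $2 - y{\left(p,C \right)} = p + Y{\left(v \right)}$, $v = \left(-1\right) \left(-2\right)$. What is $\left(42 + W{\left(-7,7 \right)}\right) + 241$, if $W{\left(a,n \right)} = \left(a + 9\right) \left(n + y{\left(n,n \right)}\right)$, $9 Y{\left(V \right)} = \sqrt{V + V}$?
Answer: $\frac{2579}{9} \approx 286.56$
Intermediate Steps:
$v = 2$
$Y{\left(V \right)} = \frac{\sqrt{2} \sqrt{V}}{9}$ ($Y{\left(V \right)} = \frac{\sqrt{V + V}}{9} = \frac{\sqrt{2 V}}{9} = \frac{\sqrt{2} \sqrt{V}}{9}$)
$y{\left(p,C \right)} = \frac{16}{9} - p$ ($y{\left(p,C \right)} = 2 - \left(p + \frac{\sqrt{2} \sqrt{2}}{9}\right) = 2 - \left(p + \frac{2}{9}\right) = 2 - \left(\frac{2}{9} + p\right) = \frac{16}{9} - p$)
$W{\left(a,n \right)} = 16 + \frac{16 a}{9}$ ($W{\left(a,n \right)} = \left(a + 9\right) \left(n - \left(- \frac{16}{9} + n\right)\right) = \left(9 + a\right) \frac{16}{9} = 16 + \frac{16 a}{9}$)
$\left(42 + W{\left(-7,7 \right)}\right) + 241 = \left(42 + \left(16 + \frac{16}{9} \left(-7\right)\right)\right) + 241 = \left(42 + \left(16 - \frac{112}{9}\right)\right) + 241 = \left(42 + \frac{32}{9}\right) + 241 = \frac{410}{9} + 241 = \frac{2579}{9}$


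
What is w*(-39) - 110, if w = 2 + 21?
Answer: -1007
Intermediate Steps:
w = 23
w*(-39) - 110 = 23*(-39) - 110 = -897 - 110 = -1007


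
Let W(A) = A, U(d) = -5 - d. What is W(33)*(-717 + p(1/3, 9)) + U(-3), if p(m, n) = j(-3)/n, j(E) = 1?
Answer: -70978/3 ≈ -23659.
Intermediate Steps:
p(m, n) = 1/n
W(33)*(-717 + p(1/3, 9)) + U(-3) = 33*(-717 + 1/9) + (-5 - 1*(-3)) = 33*(-717 + ⅑) + (-5 + 3) = 33*(-6452/9) - 2 = -70972/3 - 2 = -70978/3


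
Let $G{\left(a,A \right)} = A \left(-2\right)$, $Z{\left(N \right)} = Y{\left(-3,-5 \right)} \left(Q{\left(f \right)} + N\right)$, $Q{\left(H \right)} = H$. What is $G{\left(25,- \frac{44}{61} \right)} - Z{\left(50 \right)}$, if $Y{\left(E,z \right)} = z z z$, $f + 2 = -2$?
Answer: $\frac{350838}{61} \approx 5751.4$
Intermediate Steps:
$f = -4$ ($f = -2 - 2 = -4$)
$Y{\left(E,z \right)} = z^{3}$ ($Y{\left(E,z \right)} = z^{2} z = z^{3}$)
$Z{\left(N \right)} = 500 - 125 N$ ($Z{\left(N \right)} = \left(-5\right)^{3} \left(-4 + N\right) = - 125 \left(-4 + N\right) = 500 - 125 N$)
$G{\left(a,A \right)} = - 2 A$
$G{\left(25,- \frac{44}{61} \right)} - Z{\left(50 \right)} = - 2 \left(- \frac{44}{61}\right) - \left(500 - 6250\right) = - 2 \left(\left(-44\right) \frac{1}{61}\right) - \left(500 - 6250\right) = \left(-2\right) \left(- \frac{44}{61}\right) - -5750 = \frac{88}{61} + 5750 = \frac{350838}{61}$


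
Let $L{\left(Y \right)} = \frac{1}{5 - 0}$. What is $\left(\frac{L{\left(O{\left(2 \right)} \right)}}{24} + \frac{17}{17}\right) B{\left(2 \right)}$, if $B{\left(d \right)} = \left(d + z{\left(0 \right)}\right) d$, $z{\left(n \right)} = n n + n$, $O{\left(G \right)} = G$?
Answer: $\frac{121}{30} \approx 4.0333$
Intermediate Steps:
$z{\left(n \right)} = n + n^{2}$ ($z{\left(n \right)} = n^{2} + n = n + n^{2}$)
$L{\left(Y \right)} = \frac{1}{5}$ ($L{\left(Y \right)} = \frac{1}{5 + 0} = \frac{1}{5}$)
$B{\left(d \right)} = d^{2}$ ($B{\left(d \right)} = \left(d + 0 \left(1 + 0\right)\right) d = \left(d + 0 \cdot 1\right) d = \left(d + 0\right) d = d d = d^{2}$)
$\left(\frac{L{\left(O{\left(2 \right)} \right)}}{24} + \frac{17}{17}\right) B{\left(2 \right)} = \left(\frac{1}{5 \cdot 24} + \frac{17}{17}\right) 2^{2} = \left(\frac{1}{5} \cdot \frac{1}{24} + 17 \cdot \frac{1}{17}\right) 4 = \left(\frac{1}{120} + 1\right) 4 = \frac{121}{120} \cdot 4 = \frac{121}{30}$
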